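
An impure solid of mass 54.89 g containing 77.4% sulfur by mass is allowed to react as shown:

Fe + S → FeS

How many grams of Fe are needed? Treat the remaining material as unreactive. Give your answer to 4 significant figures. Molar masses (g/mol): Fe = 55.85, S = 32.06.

74.01 g

Mass of pure S = 54.89 g × 0.774 = 42.485 g.
n(S) = 42.485 g / 32.06 g/mol = 1.3252 mol.
From the equation the S:Fe mole ratio is 1:1, so n(Fe) = 1.3252 × 1/1 = 1.3252 mol.
Mass of Fe = 1.3252 mol × 55.85 g/mol = 74.011 g.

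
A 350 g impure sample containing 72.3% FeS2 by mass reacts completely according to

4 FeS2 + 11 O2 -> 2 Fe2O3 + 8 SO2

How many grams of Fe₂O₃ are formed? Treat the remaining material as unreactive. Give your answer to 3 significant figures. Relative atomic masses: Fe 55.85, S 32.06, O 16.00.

Mass of pure FeS2 = 350 g × 0.723 = 253.1 g.
M(FeS2) = 55.85 + 2(32.06) = 119.97 g/mol.
M(Fe2O3) = 2(55.85) + 3(16.00) = 159.70 g/mol.
n(FeS2) = 253.1 g / 119.97 g/mol = 2.109 mol.
From the equation the FeS2:Fe2O3 mole ratio is 4:2, so n(Fe2O3) = 2.109 × 2/4 = 1.055 mol.
Mass of Fe2O3 = 1.055 mol × 159.70 g/mol = 168.4 g.

168 g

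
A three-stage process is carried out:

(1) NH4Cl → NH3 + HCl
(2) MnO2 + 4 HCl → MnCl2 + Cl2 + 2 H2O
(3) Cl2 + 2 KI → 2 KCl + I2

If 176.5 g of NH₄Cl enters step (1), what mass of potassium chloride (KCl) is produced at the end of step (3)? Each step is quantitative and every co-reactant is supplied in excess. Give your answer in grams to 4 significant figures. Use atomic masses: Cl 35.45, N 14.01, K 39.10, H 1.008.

123.0 g

M(NH4Cl) = 14.01 + 4(1.008) + 35.45 = 53.492 g/mol.
M(KCl) = 39.10 + 35.45 = 74.55 g/mol.
n(NH4Cl) = 176.5 / 53.492 = 3.2996 mol.
Reaction (1): NH4Cl→HCl ratio 1:1 ⇒ n(HCl) = 3.2996 mol.
Reaction (2): HCl→Cl2 ratio 4:1 ⇒ n(Cl2) = 0.82489 mol.
Reaction (3): Cl2→KCl ratio 1:2 ⇒ n(KCl) = 1.6498 mol.
Mass of KCl = 1.6498 × 74.55 = 122.99 g.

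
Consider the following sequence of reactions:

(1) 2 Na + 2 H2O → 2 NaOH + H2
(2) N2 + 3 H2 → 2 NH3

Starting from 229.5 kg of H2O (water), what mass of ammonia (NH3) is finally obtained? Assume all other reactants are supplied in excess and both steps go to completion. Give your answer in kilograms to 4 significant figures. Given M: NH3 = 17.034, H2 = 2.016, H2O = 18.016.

229.5 kg = 229500 g.
n(H2O) = 229500 / 18.016 = 12739 mol.
Step 1 gives a 2:1 ratio of H2O to H2, so n(H2) = 6369.3 mol.
In step 2 the H2:NH3 ratio is 3:2, so n(NH3) = 4246.2 mol.
Mass of NH3 = 4246.2 × 17.034 = 72330 g = 72.33 kg.

72.33 kg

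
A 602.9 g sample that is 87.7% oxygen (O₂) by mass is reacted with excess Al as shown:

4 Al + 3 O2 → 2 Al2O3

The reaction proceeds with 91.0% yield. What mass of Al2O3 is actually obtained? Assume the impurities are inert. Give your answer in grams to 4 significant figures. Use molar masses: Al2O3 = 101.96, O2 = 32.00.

Pure O2 available = 602.9 g × 0.877 = 528.74 g.
n(O2) = 528.74 g / 32.00 g/mol = 16.523 mol.
From the equation the O2:Al2O3 mole ratio is 3:2, so n(Al2O3) = 16.523 × 2/3 = 11.015 mol.
Mass of Al2O3 = 11.015 mol × 101.96 g/mol = 1123.1 g.
Actual mass collected = 1123.1 g × 0.910 = 1022.1 g.

1022 g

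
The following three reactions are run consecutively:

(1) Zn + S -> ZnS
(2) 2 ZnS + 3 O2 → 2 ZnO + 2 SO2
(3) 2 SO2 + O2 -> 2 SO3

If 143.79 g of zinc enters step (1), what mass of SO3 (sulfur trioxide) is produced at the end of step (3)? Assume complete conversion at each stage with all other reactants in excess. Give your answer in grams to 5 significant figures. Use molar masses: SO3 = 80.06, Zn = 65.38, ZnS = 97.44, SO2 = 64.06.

176.08 g

n(Zn) = 143.79 / 65.38 = 2.19930 mol.
Reaction (1): Zn→ZnS ratio 1:1 ⇒ n(ZnS) = 2.19930 mol.
Reaction (2): ZnS→SO2 ratio 2:2 ⇒ n(SO2) = 2.19930 mol.
Reaction (3): SO2→SO3 ratio 2:2 ⇒ n(SO3) = 2.19930 mol.
Mass of SO3 = 2.19930 × 80.06 = 176.076 g.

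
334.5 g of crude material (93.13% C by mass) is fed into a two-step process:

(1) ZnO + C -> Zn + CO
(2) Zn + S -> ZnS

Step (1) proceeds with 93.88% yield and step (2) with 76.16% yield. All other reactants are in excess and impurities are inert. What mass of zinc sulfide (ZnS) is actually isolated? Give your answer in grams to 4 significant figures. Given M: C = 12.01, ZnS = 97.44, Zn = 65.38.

Pure C = 334.5 × 0.9313 = 311.52 g.
n(C) = 311.52 / 12.01 = 25.938 mol.
Step 1 (C:Zn = 1:1): theoretical n(Zn) = 25.938 mol; at 93.88% yield, n(Zn) = 24.351 mol.
Step 2 (Zn:ZnS = 1:1): theoretical n(ZnS) = 24.351 mol, so theoretical mass = 24.351 × 97.44 = 2372.8 g.
At 76.16% yield, actual mass of ZnS = 2372.8 × 0.7616 = 1807.1 g.

1807 g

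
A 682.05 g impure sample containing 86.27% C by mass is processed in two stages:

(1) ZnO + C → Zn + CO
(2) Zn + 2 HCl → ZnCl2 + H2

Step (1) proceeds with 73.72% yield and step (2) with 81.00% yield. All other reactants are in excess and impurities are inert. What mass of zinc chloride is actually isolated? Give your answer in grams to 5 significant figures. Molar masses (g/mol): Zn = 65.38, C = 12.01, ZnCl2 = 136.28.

3986.9 g

Pure C = 682.05 × 0.8627 = 588.405 g.
n(C) = 588.405 / 12.01 = 48.9929 mol.
Step 1 (C:Zn = 1:1): theoretical n(Zn) = 48.9929 mol; at 73.72% yield, n(Zn) = 36.1176 mol.
Step 2 (Zn:ZnCl2 = 1:1): theoretical n(ZnCl2) = 36.1176 mol, so theoretical mass = 36.1176 × 136.28 = 4922.10 g.
At 81.00% yield, actual mass of ZnCl2 = 4922.10 × 0.8100 = 3986.90 g.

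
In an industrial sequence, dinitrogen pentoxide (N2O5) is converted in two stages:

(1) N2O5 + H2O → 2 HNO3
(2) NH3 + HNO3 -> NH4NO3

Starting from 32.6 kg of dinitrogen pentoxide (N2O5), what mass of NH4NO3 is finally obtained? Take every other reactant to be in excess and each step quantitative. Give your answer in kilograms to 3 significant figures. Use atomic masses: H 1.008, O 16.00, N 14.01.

48.3 kg

M(N2O5) = 2(14.01) + 5(16.00) = 108.02 g/mol.
M(NH4NO3) = 2(14.01) + 4(1.008) + 3(16.00) = 80.052 g/mol.
32.6 kg = 32600 g.
n(N2O5) = 32600 / 108.02 = 301.8 mol.
Step 1 gives a 1:2 ratio of N2O5 to HNO3, so n(HNO3) = 603.6 mol.
In step 2 the HNO3:NH4NO3 ratio is 1:1, so n(NH4NO3) = 603.6 mol.
Mass of NH4NO3 = 603.6 × 80.052 = 48320 g = 48.3 kg.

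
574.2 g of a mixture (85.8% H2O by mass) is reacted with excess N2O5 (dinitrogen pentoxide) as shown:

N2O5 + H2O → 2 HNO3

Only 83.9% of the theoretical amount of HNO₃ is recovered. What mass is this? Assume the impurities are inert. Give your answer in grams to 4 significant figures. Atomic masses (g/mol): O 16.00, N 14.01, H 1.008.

Pure H2O available = 574.2 g × 0.858 = 492.66 g.
M(H2O) = 2(1.008) + 16.00 = 18.016 g/mol.
M(HNO3) = 1.008 + 14.01 + 3(16.00) = 63.018 g/mol.
n(H2O) = 492.66 g / 18.016 g/mol = 27.346 mol.
From the equation the H2O:HNO3 mole ratio is 1:2, so n(HNO3) = 27.346 × 2/1 = 54.692 mol.
Mass of HNO3 = 54.692 mol × 63.018 g/mol = 3446.6 g.
Actual mass collected = 3446.6 g × 0.839 = 2891.7 g.

2892 g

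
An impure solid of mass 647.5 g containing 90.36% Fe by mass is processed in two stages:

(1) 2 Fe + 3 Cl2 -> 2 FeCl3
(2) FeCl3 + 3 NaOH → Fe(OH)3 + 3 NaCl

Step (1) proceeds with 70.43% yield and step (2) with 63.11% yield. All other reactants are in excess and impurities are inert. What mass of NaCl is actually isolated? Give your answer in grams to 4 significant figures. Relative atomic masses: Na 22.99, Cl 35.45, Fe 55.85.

Pure Fe = 647.5 × 0.9036 = 585.08 g.
M(Fe) = 55.85 g/mol.
M(NaCl) = 22.99 + 35.45 = 58.44 g/mol.
n(Fe) = 585.08 / 55.85 = 10.476 mol.
Step 1 (Fe:FeCl3 = 2:2): theoretical n(FeCl3) = 10.476 mol; at 70.43% yield, n(FeCl3) = 7.3782 mol.
Step 2 (FeCl3:NaCl = 1:3): theoretical n(NaCl) = 22.135 mol, so theoretical mass = 22.135 × 58.44 = 1293.5 g.
At 63.11% yield, actual mass of NaCl = 1293.5 × 0.6311 = 816.36 g.

816.4 g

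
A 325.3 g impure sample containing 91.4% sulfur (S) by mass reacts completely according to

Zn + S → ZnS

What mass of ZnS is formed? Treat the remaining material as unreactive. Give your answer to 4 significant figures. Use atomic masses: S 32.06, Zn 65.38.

Mass of pure S = 325.3 g × 0.914 = 297.32 g.
M(S) = 32.06 g/mol.
M(ZnS) = 65.38 + 32.06 = 97.44 g/mol.
n(S) = 297.32 g / 32.06 g/mol = 9.2740 mol.
From the equation the S:ZnS mole ratio is 1:1, so n(ZnS) = 9.2740 × 1/1 = 9.2740 mol.
Mass of ZnS = 9.2740 mol × 97.44 g/mol = 903.66 g.

903.7 g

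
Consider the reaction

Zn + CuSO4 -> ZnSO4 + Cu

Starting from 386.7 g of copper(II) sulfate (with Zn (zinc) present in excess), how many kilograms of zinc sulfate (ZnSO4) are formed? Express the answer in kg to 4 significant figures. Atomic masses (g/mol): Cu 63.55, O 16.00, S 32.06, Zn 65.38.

0.3911 kg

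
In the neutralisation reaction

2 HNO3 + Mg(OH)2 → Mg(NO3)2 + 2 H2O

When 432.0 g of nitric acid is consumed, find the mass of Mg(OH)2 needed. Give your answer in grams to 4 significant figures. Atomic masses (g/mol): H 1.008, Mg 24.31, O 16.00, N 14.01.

199.9 g

M(HNO3) = 1.008 + 14.01 + 3(16.00) = 63.018 g/mol.
M(Mg(OH)2) = 24.31 + 2(16.00) + 2(1.008) = 58.326 g/mol.
n(HNO3) = 432.00 g / 63.018 g/mol = 6.8552 mol.
From the equation the HNO3:Mg(OH)2 mole ratio is 2:1, so n(Mg(OH)2) = 6.8552 × 1/2 = 3.4276 mol.
Mass of Mg(OH)2 = 3.4276 mol × 58.326 g/mol = 199.92 g.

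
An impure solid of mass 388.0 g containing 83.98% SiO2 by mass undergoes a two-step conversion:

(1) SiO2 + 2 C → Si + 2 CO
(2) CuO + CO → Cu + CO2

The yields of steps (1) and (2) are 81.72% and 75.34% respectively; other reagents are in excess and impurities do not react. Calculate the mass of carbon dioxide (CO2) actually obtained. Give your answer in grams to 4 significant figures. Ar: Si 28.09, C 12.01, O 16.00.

Pure SiO2 = 388.0 × 0.8398 = 325.84 g.
M(SiO2) = 28.09 + 2(16.00) = 60.09 g/mol.
M(CO2) = 12.01 + 2(16.00) = 44.01 g/mol.
n(SiO2) = 325.84 / 60.09 = 5.4226 mol.
Step 1 (SiO2:CO = 1:2): theoretical n(CO) = 10.845 mol; at 81.72% yield, n(CO) = 8.8627 mol.
Step 2 (CO:CO2 = 1:1): theoretical n(CO2) = 8.8627 mol, so theoretical mass = 8.8627 × 44.01 = 390.05 g.
At 75.34% yield, actual mass of CO2 = 390.05 × 0.7534 = 293.86 g.

293.9 g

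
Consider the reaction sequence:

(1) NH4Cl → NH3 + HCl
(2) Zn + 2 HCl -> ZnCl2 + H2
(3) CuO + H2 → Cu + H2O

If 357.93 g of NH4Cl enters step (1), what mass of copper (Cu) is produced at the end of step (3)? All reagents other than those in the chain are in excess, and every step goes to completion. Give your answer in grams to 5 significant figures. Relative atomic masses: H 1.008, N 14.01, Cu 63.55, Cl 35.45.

M(NH4Cl) = 14.01 + 4(1.008) + 35.45 = 53.492 g/mol.
M(Cu) = 63.55 g/mol.
n(NH4Cl) = 357.93 / 53.492 = 6.69128 mol.
Reaction (1): NH4Cl→HCl ratio 1:1 ⇒ n(HCl) = 6.69128 mol.
Reaction (2): HCl→H2 ratio 2:1 ⇒ n(H2) = 3.34564 mol.
Reaction (3): H2→Cu ratio 1:1 ⇒ n(Cu) = 3.34564 mol.
Mass of Cu = 3.34564 × 63.55 = 212.615 g.

212.62 g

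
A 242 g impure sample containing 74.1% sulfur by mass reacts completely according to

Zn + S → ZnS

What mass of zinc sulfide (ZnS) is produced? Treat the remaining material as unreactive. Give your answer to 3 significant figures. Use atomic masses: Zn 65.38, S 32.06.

Mass of pure S = 242 g × 0.741 = 179.3 g.
M(S) = 32.06 g/mol.
M(ZnS) = 65.38 + 32.06 = 97.44 g/mol.
n(S) = 179.3 g / 32.06 g/mol = 5.593 mol.
From the equation the S:ZnS mole ratio is 1:1, so n(ZnS) = 5.593 × 1/1 = 5.593 mol.
Mass of ZnS = 5.593 mol × 97.44 g/mol = 545.0 g.

545 g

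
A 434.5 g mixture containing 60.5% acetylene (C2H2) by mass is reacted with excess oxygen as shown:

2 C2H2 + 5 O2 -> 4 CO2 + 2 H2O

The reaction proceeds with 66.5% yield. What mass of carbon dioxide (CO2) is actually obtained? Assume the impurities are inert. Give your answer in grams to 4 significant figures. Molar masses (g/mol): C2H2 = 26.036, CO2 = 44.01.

591.0 g

Pure C2H2 available = 434.5 g × 0.605 = 262.87 g.
n(C2H2) = 262.87 g / 26.036 g/mol = 10.097 mol.
From the equation the C2H2:CO2 mole ratio is 2:4, so n(CO2) = 10.097 × 4/2 = 20.193 mol.
Mass of CO2 = 20.193 mol × 44.01 g/mol = 888.69 g.
Actual mass collected = 888.69 g × 0.665 = 590.98 g.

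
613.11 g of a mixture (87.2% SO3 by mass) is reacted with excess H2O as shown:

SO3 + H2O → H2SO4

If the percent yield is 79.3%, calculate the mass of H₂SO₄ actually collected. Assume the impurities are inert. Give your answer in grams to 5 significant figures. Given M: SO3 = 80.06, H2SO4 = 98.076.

519.37 g

Pure SO3 available = 613.11 g × 0.872 = 534.632 g.
n(SO3) = 534.632 g / 80.06 g/mol = 6.67789 mol.
From the equation the SO3:H2SO4 mole ratio is 1:1, so n(H2SO4) = 6.67789 × 1/1 = 6.67789 mol.
Mass of H2SO4 = 6.67789 mol × 98.076 g/mol = 654.941 g.
Actual mass collected = 654.941 g × 0.793 = 519.368 g.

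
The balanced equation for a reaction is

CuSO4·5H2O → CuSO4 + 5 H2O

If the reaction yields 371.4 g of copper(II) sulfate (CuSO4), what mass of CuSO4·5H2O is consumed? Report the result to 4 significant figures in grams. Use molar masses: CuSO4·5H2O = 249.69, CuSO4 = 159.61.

581.0 g

n(CuSO4) = 371.40 g / 159.61 g/mol = 2.3269 mol.
From the equation the CuSO4:CuSO4·5H2O mole ratio is 1:1, so n(CuSO4·5H2O) = 2.3269 × 1/1 = 2.3269 mol.
Mass of CuSO4·5H2O = 2.3269 mol × 249.69 g/mol = 581.01 g.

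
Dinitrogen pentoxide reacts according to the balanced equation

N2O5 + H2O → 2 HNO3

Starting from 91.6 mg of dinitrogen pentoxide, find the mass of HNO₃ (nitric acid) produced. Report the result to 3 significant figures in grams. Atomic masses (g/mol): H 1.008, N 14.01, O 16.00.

0.107 g

M(N2O5) = 2(14.01) + 5(16.00) = 108.02 g/mol.
M(HNO3) = 1.008 + 14.01 + 3(16.00) = 63.018 g/mol.
Convert: 91.6 mg = 0.09160 g.
n(N2O5) = 0.09160 g / 108.02 g/mol = 0.0008480 mol.
From the equation the N2O5:HNO3 mole ratio is 1:2, so n(HNO3) = 0.0008480 × 2/1 = 0.001696 mol.
Mass of HNO3 = 0.001696 mol × 63.018 g/mol = 0.1069 g.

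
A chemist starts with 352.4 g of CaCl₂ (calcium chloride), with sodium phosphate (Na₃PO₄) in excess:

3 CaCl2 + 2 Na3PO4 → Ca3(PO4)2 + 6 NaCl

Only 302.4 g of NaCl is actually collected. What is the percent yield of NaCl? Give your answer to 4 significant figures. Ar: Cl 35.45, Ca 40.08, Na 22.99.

81.48 %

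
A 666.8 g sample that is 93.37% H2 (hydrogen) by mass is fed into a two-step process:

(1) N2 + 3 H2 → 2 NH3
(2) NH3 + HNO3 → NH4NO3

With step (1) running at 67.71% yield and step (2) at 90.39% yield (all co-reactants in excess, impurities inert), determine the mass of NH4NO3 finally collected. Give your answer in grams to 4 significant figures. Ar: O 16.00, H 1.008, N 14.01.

Pure H2 = 666.8 × 0.9337 = 622.59 g.
M(H2) = 2(1.008) = 2.016 g/mol.
M(NH4NO3) = 2(14.01) + 4(1.008) + 3(16.00) = 80.052 g/mol.
n(H2) = 622.59 / 2.016 = 308.82 mol.
Step 1 (H2:NH3 = 3:2): theoretical n(NH3) = 205.88 mol; at 67.71% yield, n(NH3) = 139.40 mol.
Step 2 (NH3:NH4NO3 = 1:1): theoretical n(NH4NO3) = 139.40 mol, so theoretical mass = 139.40 × 80.052 = 11160 g.
At 90.39% yield, actual mass of NH4NO3 = 11160 × 0.9039 = 10087 g.

10090 g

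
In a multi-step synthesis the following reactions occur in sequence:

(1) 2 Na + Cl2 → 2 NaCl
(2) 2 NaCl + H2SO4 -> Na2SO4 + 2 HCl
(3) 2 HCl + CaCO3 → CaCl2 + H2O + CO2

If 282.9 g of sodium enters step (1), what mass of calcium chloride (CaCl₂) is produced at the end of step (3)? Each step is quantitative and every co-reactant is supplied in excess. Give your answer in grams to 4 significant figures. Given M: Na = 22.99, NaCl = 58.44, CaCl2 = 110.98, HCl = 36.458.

n(Na) = 282.9 / 22.99 = 12.305 mol.
Reaction (1): Na→NaCl ratio 2:2 ⇒ n(NaCl) = 12.305 mol.
Reaction (2): NaCl→HCl ratio 2:2 ⇒ n(HCl) = 12.305 mol.
Reaction (3): HCl→CaCl2 ratio 2:1 ⇒ n(CaCl2) = 6.1527 mol.
Mass of CaCl2 = 6.1527 × 110.98 = 682.82 g.

682.8 g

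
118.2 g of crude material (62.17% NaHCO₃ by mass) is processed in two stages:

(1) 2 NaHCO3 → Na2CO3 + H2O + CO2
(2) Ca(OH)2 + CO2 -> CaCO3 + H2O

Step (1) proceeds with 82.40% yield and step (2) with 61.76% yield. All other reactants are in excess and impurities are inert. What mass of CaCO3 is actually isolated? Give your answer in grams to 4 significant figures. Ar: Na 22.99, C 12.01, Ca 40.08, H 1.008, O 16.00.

22.28 g

Pure NaHCO3 = 118.2 × 0.6217 = 73.485 g.
M(NaHCO3) = 22.99 + 1.008 + 12.01 + 3(16.00) = 84.008 g/mol.
M(CaCO3) = 40.08 + 12.01 + 3(16.00) = 100.09 g/mol.
n(NaHCO3) = 73.485 / 84.008 = 0.87474 mol.
Step 1 (NaHCO3:CO2 = 2:1): theoretical n(CO2) = 0.43737 mol; at 82.40% yield, n(CO2) = 0.36039 mol.
Step 2 (CO2:CaCO3 = 1:1): theoretical n(CaCO3) = 0.36039 mol, so theoretical mass = 0.36039 × 100.09 = 36.072 g.
At 61.76% yield, actual mass of CaCO3 = 36.072 × 0.6176 = 22.278 g.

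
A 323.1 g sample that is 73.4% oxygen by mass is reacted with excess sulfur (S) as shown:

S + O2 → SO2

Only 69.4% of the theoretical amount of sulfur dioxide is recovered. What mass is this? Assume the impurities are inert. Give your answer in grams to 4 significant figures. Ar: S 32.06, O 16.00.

Pure O2 available = 323.1 g × 0.734 = 237.16 g.
M(O2) = 2(16.00) = 32.00 g/mol.
M(SO2) = 32.06 + 2(16.00) = 64.06 g/mol.
n(O2) = 237.16 g / 32.00 g/mol = 7.4111 mol.
From the equation the O2:SO2 mole ratio is 1:1, so n(SO2) = 7.4111 × 1/1 = 7.4111 mol.
Mass of SO2 = 7.4111 mol × 64.06 g/mol = 474.76 g.
Actual mass collected = 474.76 g × 0.694 = 329.48 g.

329.5 g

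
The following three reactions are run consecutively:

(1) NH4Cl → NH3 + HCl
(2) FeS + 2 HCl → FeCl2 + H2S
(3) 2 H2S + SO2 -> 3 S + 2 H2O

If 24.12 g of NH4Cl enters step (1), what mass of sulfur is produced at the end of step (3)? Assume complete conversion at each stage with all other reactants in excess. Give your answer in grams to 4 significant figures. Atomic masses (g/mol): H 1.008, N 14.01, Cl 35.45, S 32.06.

M(NH4Cl) = 14.01 + 4(1.008) + 35.45 = 53.492 g/mol.
M(S) = 32.06 g/mol.
n(NH4Cl) = 24.12 / 53.492 = 0.45091 mol.
Reaction (1): NH4Cl→HCl ratio 1:1 ⇒ n(HCl) = 0.45091 mol.
Reaction (2): HCl→H2S ratio 2:1 ⇒ n(H2S) = 0.22545 mol.
Reaction (3): H2S→S ratio 2:3 ⇒ n(S) = 0.33818 mol.
Mass of S = 0.33818 × 32.06 = 10.842 g.

10.84 g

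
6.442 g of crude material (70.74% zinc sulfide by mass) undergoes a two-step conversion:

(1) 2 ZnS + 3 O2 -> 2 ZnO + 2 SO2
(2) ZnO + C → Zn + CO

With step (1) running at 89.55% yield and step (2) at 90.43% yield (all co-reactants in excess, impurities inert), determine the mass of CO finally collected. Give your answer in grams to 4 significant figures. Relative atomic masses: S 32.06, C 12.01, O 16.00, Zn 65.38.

1.061 g

Pure ZnS = 6.442 × 0.7074 = 4.5571 g.
M(ZnS) = 65.38 + 32.06 = 97.44 g/mol.
M(CO) = 12.01 + 16.00 = 28.01 g/mol.
n(ZnS) = 4.5571 / 97.44 = 0.046768 mol.
Step 1 (ZnS:ZnO = 2:2): theoretical n(ZnO) = 0.046768 mol; at 89.55% yield, n(ZnO) = 0.041881 mol.
Step 2 (ZnO:CO = 1:1): theoretical n(CO) = 0.041881 mol, so theoretical mass = 0.041881 × 28.01 = 1.1731 g.
At 90.43% yield, actual mass of CO = 1.1731 × 0.9043 = 1.0608 g.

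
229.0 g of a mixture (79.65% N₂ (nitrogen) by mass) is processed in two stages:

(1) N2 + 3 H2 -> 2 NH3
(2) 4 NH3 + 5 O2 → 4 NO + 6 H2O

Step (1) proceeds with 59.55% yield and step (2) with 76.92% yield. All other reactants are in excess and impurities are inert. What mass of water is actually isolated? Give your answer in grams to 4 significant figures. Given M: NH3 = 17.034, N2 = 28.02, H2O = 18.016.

161.2 g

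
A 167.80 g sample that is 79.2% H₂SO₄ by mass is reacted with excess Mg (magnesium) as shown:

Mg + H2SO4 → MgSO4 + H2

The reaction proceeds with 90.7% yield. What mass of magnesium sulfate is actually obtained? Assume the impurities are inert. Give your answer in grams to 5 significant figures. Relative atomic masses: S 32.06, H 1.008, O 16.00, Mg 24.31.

147.94 g

Pure H2SO4 available = 167.80 g × 0.792 = 132.898 g.
M(H2SO4) = 2(1.008) + 32.06 + 4(16.00) = 98.076 g/mol.
M(MgSO4) = 24.31 + 32.06 + 4(16.00) = 120.37 g/mol.
n(H2SO4) = 132.898 g / 98.076 g/mol = 1.35505 mol.
From the equation the H2SO4:MgSO4 mole ratio is 1:1, so n(MgSO4) = 1.35505 × 1/1 = 1.35505 mol.
Mass of MgSO4 = 1.35505 mol × 120.37 g/mol = 163.107 g.
Actual mass collected = 163.107 g × 0.907 = 147.938 g.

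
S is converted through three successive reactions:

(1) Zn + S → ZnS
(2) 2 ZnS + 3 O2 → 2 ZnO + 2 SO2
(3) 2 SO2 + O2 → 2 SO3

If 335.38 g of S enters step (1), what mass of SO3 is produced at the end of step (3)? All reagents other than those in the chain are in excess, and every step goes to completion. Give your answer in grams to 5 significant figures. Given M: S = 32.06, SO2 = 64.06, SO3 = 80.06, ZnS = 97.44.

n(S) = 335.38 / 32.06 = 10.4610 mol.
Reaction (1): S→ZnS ratio 1:1 ⇒ n(ZnS) = 10.4610 mol.
Reaction (2): ZnS→SO2 ratio 2:2 ⇒ n(SO2) = 10.4610 mol.
Reaction (3): SO2→SO3 ratio 2:2 ⇒ n(SO3) = 10.4610 mol.
Mass of SO3 = 10.4610 × 80.06 = 837.509 g.

837.51 g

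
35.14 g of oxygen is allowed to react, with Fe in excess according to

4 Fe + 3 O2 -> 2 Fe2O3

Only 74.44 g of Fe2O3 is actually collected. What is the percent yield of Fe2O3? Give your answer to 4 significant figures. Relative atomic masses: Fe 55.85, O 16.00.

M(O2) = 2(16.00) = 32.00 g/mol.
M(Fe2O3) = 2(55.85) + 3(16.00) = 159.70 g/mol.
n(O2) = 35.140 g / 32.00 g/mol = 1.0981 mol.
From the equation the O2:Fe2O3 mole ratio is 3:2, so n(Fe2O3) = 1.0981 × 2/3 = 0.73208 mol.
Mass of Fe2O3 = 0.73208 mol × 159.70 g/mol = 116.91 g.
This is the theoretical yield. Percent yield = 74.44 g / 116.91 g × 100% = 63.671%.

63.67 %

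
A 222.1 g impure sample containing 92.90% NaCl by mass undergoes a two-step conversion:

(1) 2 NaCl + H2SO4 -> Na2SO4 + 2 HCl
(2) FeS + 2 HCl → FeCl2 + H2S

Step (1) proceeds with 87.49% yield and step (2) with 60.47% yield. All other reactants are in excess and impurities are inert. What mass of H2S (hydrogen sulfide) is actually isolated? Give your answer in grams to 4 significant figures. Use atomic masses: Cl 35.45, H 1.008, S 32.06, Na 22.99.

31.83 g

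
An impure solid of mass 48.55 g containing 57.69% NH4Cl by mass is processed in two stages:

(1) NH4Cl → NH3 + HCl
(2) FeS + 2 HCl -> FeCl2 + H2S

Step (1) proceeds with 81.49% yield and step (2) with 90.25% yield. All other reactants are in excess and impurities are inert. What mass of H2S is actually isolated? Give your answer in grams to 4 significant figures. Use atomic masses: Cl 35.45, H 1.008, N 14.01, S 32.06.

6.561 g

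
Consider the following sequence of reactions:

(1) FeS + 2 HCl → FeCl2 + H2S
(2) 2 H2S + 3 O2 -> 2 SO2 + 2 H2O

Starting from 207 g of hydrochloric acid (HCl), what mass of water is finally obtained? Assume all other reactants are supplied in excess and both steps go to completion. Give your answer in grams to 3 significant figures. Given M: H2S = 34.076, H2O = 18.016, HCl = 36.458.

51.1 g

n(HCl) = 207.0 / 36.458 = 5.678 mol.
Step 1 gives a 2:1 ratio of HCl to H2S, so n(H2S) = 2.839 mol.
In step 2 the H2S:H2O ratio is 2:2, so n(H2O) = 2.839 mol.
Mass of H2O = 2.839 × 18.016 = 51.15 g.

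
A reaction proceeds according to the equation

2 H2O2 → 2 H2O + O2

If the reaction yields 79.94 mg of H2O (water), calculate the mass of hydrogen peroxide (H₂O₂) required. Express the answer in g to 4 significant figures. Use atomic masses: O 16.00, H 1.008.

M(H2O) = 2(1.008) + 16.00 = 18.016 g/mol.
M(H2O2) = 2(1.008) + 2(16.00) = 34.016 g/mol.
Convert: 79.94 mg = 0.079940 g.
n(H2O) = 0.079940 g / 18.016 g/mol = 0.0044372 mol.
From the equation the H2O:H2O2 mole ratio is 2:2, so n(H2O2) = 0.0044372 × 2/2 = 0.0044372 mol.
Mass of H2O2 = 0.0044372 mol × 34.016 g/mol = 0.15093 g.

0.1509 g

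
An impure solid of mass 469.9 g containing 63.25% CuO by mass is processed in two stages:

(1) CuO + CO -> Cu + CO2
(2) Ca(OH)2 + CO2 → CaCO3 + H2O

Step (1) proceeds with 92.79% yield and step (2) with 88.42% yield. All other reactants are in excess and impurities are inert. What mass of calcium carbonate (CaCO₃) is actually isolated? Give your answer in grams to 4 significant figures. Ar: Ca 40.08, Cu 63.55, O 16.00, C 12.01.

Pure CuO = 469.9 × 0.6325 = 297.21 g.
M(CuO) = 63.55 + 16.00 = 79.55 g/mol.
M(CaCO3) = 40.08 + 12.01 + 3(16.00) = 100.09 g/mol.
n(CuO) = 297.21 / 79.55 = 3.7362 mol.
Step 1 (CuO:CO2 = 1:1): theoretical n(CO2) = 3.7362 mol; at 92.79% yield, n(CO2) = 3.4668 mol.
Step 2 (CO2:CaCO3 = 1:1): theoretical n(CaCO3) = 3.4668 mol, so theoretical mass = 3.4668 × 100.09 = 346.99 g.
At 88.42% yield, actual mass of CaCO3 = 346.99 × 0.8842 = 306.81 g.

306.8 g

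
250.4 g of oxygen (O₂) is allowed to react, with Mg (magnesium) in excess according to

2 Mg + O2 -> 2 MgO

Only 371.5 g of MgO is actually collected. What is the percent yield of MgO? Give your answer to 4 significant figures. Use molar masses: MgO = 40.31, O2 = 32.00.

58.89 %

n(O2) = 250.40 g / 32.00 g/mol = 7.8250 mol.
From the equation the O2:MgO mole ratio is 1:2, so n(MgO) = 7.8250 × 2/1 = 15.650 mol.
Mass of MgO = 15.650 mol × 40.31 g/mol = 630.85 g.
This is the theoretical yield. Percent yield = 371.5 g / 630.85 g × 100% = 58.889%.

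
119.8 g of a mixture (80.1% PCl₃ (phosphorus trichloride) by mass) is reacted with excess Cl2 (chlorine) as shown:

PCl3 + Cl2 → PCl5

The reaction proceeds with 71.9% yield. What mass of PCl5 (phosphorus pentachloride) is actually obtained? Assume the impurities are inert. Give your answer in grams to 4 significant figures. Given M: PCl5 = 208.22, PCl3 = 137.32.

Pure PCl3 available = 119.8 g × 0.801 = 95.960 g.
n(PCl3) = 95.960 g / 137.32 g/mol = 0.69880 mol.
From the equation the PCl3:PCl5 mole ratio is 1:1, so n(PCl5) = 0.69880 × 1/1 = 0.69880 mol.
Mass of PCl5 = 0.69880 mol × 208.22 g/mol = 145.51 g.
Actual mass collected = 145.51 g × 0.719 = 104.62 g.

104.6 g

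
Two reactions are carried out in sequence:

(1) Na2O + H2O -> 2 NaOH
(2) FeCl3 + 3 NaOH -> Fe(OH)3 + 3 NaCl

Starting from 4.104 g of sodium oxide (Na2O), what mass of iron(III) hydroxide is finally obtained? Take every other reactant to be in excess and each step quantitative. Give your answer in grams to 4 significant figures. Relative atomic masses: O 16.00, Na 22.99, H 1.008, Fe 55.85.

M(Na2O) = 2(22.99) + 16.00 = 61.98 g/mol.
M(Fe(OH)3) = 55.85 + 3(16.00) + 3(1.008) = 106.874 g/mol.
n(Na2O) = 4.1040 / 61.98 = 0.066215 mol.
Step 1 gives a 1:2 ratio of Na2O to NaOH, so n(NaOH) = 0.13243 mol.
In step 2 the NaOH:Fe(OH)3 ratio is 3:1, so n(Fe(OH)3) = 0.044143 mol.
Mass of Fe(OH)3 = 0.044143 × 106.874 = 4.7178 g.

4.718 g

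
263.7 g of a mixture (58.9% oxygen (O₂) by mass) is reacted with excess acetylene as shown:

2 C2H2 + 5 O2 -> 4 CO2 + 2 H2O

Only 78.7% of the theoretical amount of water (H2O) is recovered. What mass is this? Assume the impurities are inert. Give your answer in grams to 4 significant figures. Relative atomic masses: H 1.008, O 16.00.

Pure O2 available = 263.7 g × 0.589 = 155.32 g.
M(O2) = 2(16.00) = 32.00 g/mol.
M(H2O) = 2(1.008) + 16.00 = 18.016 g/mol.
n(O2) = 155.32 g / 32.00 g/mol = 4.8537 mol.
From the equation the O2:H2O mole ratio is 5:2, so n(H2O) = 4.8537 × 2/5 = 1.9415 mol.
Mass of H2O = 1.9415 mol × 18.016 g/mol = 34.978 g.
Actual mass collected = 34.978 g × 0.787 = 27.528 g.

27.53 g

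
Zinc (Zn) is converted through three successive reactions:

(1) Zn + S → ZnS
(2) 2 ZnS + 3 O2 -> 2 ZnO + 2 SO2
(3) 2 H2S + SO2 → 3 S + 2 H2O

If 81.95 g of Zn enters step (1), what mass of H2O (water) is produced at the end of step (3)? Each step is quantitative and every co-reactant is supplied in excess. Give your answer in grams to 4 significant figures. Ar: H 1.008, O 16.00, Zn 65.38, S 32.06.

45.16 g

M(Zn) = 65.38 g/mol.
M(H2O) = 2(1.008) + 16.00 = 18.016 g/mol.
n(Zn) = 81.95 / 65.38 = 1.2534 mol.
Reaction (1): Zn→ZnS ratio 1:1 ⇒ n(ZnS) = 1.2534 mol.
Reaction (2): ZnS→SO2 ratio 2:2 ⇒ n(SO2) = 1.2534 mol.
Reaction (3): SO2→H2O ratio 1:2 ⇒ n(H2O) = 2.5069 mol.
Mass of H2O = 2.5069 × 18.016 = 45.164 g.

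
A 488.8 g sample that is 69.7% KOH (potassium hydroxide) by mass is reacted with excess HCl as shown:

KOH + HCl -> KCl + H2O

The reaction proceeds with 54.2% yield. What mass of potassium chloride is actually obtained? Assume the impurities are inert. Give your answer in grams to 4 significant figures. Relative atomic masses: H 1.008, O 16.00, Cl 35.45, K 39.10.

Pure KOH available = 488.8 g × 0.697 = 340.69 g.
M(KOH) = 39.10 + 16.00 + 1.008 = 56.108 g/mol.
M(KCl) = 39.10 + 35.45 = 74.55 g/mol.
n(KOH) = 340.69 g / 56.108 g/mol = 6.0721 mol.
From the equation the KOH:KCl mole ratio is 1:1, so n(KCl) = 6.0721 × 1/1 = 6.0721 mol.
Mass of KCl = 6.0721 mol × 74.55 g/mol = 452.68 g.
Actual mass collected = 452.68 g × 0.542 = 245.35 g.

245.4 g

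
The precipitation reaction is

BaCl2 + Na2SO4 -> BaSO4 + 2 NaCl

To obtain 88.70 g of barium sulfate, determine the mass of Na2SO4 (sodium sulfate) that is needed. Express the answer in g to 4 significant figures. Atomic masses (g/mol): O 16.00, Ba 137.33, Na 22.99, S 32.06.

M(BaSO4) = 137.33 + 32.06 + 4(16.00) = 233.39 g/mol.
M(Na2SO4) = 2(22.99) + 32.06 + 4(16.00) = 142.04 g/mol.
n(BaSO4) = 88.700 g / 233.39 g/mol = 0.38005 mol.
From the equation the BaSO4:Na2SO4 mole ratio is 1:1, so n(Na2SO4) = 0.38005 × 1/1 = 0.38005 mol.
Mass of Na2SO4 = 0.38005 mol × 142.04 g/mol = 53.982 g.

53.98 g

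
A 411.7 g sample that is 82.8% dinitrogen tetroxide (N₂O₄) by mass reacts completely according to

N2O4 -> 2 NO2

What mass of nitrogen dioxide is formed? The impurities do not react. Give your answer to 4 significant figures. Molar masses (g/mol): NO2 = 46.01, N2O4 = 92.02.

340.9 g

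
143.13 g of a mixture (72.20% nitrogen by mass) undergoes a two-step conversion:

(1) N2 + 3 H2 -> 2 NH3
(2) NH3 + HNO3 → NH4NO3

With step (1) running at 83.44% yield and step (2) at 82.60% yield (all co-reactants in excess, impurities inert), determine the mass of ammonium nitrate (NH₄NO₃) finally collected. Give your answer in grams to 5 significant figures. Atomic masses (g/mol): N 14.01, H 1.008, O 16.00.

Pure N2 = 143.13 × 0.7220 = 103.340 g.
M(N2) = 2(14.01) = 28.02 g/mol.
M(NH4NO3) = 2(14.01) + 4(1.008) + 3(16.00) = 80.052 g/mol.
n(N2) = 103.340 / 28.02 = 3.68807 mol.
Step 1 (N2:NH3 = 1:2): theoretical n(NH3) = 7.37615 mol; at 83.44% yield, n(NH3) = 6.15466 mol.
Step 2 (NH3:NH4NO3 = 1:1): theoretical n(NH4NO3) = 6.15466 mol, so theoretical mass = 6.15466 × 80.052 = 492.693 g.
At 82.60% yield, actual mass of NH4NO3 = 492.693 × 0.8260 = 406.964 g.

406.96 g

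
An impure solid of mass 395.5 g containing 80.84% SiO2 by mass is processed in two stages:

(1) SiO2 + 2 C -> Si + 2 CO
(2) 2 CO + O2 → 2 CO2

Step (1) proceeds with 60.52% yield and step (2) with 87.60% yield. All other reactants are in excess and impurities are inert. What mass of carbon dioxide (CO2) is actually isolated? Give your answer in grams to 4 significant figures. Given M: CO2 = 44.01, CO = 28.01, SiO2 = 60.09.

248.3 g

Pure SiO2 = 395.5 × 0.8084 = 319.72 g.
n(SiO2) = 319.72 / 60.09 = 5.3207 mol.
Step 1 (SiO2:CO = 1:2): theoretical n(CO) = 10.641 mol; at 60.52% yield, n(CO) = 6.4402 mol.
Step 2 (CO:CO2 = 2:2): theoretical n(CO2) = 6.4402 mol, so theoretical mass = 6.4402 × 44.01 = 283.43 g.
At 87.60% yield, actual mass of CO2 = 283.43 × 0.8760 = 248.29 g.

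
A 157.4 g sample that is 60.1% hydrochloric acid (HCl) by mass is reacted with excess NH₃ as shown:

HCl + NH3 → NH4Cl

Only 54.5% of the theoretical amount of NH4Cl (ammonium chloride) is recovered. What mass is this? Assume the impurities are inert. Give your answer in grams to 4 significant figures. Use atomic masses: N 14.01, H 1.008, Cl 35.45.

Pure HCl available = 157.4 g × 0.601 = 94.597 g.
M(HCl) = 1.008 + 35.45 = 36.458 g/mol.
M(NH4Cl) = 14.01 + 4(1.008) + 35.45 = 53.492 g/mol.
n(HCl) = 94.597 g / 36.458 g/mol = 2.5947 mol.
From the equation the HCl:NH4Cl mole ratio is 1:1, so n(NH4Cl) = 2.5947 × 1/1 = 2.5947 mol.
Mass of NH4Cl = 2.5947 mol × 53.492 g/mol = 138.80 g.
Actual mass collected = 138.80 g × 0.545 = 75.644 g.

75.64 g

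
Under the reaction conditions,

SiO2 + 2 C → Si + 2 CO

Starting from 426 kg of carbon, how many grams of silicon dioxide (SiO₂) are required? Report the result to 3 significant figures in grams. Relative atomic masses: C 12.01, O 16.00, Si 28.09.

M(C) = 12.01 g/mol.
M(SiO2) = 28.09 + 2(16.00) = 60.09 g/mol.
Convert: 426 kg = 426000 g.
n(C) = 426000 g / 12.01 g/mol = 35470 mol.
From the equation the C:SiO2 mole ratio is 2:1, so n(SiO2) = 35470 × 1/2 = 17740 mol.
Mass of SiO2 = 17740 mol × 60.09 g/mol = 1.066 × 10^6 g.

1070000 g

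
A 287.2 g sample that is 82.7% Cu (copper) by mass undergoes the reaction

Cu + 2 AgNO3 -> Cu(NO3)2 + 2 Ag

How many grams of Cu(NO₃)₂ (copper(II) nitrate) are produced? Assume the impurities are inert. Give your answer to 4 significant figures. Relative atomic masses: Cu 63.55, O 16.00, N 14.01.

701.0 g

Mass of pure Cu = 287.2 g × 0.827 = 237.51 g.
M(Cu) = 63.55 g/mol.
M(Cu(NO3)2) = 63.55 + 2(14.01) + 6(16.00) = 187.57 g/mol.
n(Cu) = 237.51 g / 63.55 g/mol = 3.7374 mol.
From the equation the Cu:Cu(NO3)2 mole ratio is 1:1, so n(Cu(NO3)2) = 3.7374 × 1/1 = 3.7374 mol.
Mass of Cu(NO3)2 = 3.7374 mol × 187.57 g/mol = 701.03 g.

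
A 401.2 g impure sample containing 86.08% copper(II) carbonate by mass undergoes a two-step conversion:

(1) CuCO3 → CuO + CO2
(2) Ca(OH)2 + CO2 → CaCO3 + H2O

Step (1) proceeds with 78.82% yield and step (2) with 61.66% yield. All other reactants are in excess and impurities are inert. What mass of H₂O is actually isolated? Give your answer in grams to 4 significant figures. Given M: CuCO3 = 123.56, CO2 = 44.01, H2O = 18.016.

Pure CuCO3 = 401.2 × 0.8608 = 345.35 g.
n(CuCO3) = 345.35 / 123.56 = 2.7950 mol.
Step 1 (CuCO3:CO2 = 1:1): theoretical n(CO2) = 2.7950 mol; at 78.82% yield, n(CO2) = 2.2030 mol.
Step 2 (CO2:H2O = 1:1): theoretical n(H2O) = 2.2030 mol, so theoretical mass = 2.2030 × 18.016 = 39.690 g.
At 61.66% yield, actual mass of H2O = 39.690 × 0.6166 = 24.473 g.

24.47 g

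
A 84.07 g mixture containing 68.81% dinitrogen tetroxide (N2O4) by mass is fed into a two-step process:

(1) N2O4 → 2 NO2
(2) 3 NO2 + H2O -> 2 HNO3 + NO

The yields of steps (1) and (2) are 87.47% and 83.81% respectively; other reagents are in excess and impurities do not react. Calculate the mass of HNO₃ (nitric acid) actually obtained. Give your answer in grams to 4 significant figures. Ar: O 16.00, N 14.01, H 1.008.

38.72 g

Pure N2O4 = 84.07 × 0.6881 = 57.849 g.
M(N2O4) = 2(14.01) + 4(16.00) = 92.02 g/mol.
M(HNO3) = 1.008 + 14.01 + 3(16.00) = 63.018 g/mol.
n(N2O4) = 57.849 / 92.02 = 0.62865 mol.
Step 1 (N2O4:NO2 = 1:2): theoretical n(NO2) = 1.2573 mol; at 87.47% yield, n(NO2) = 1.0998 mol.
Step 2 (NO2:HNO3 = 3:2): theoretical n(HNO3) = 0.73318 mol, so theoretical mass = 0.73318 × 63.018 = 46.203 g.
At 83.81% yield, actual mass of HNO3 = 46.203 × 0.8381 = 38.723 g.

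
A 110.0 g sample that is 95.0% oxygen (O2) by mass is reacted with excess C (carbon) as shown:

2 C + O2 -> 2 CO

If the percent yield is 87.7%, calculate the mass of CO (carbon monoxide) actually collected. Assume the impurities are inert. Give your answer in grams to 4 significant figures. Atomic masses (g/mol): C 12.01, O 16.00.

Pure O2 available = 110.0 g × 0.950 = 104.50 g.
M(O2) = 2(16.00) = 32.00 g/mol.
M(CO) = 12.01 + 16.00 = 28.01 g/mol.
n(O2) = 104.50 g / 32.00 g/mol = 3.2656 mol.
From the equation the O2:CO mole ratio is 1:2, so n(CO) = 3.2656 × 2/1 = 6.5312 mol.
Mass of CO = 6.5312 mol × 28.01 g/mol = 182.94 g.
Actual mass collected = 182.94 g × 0.877 = 160.44 g.

160.4 g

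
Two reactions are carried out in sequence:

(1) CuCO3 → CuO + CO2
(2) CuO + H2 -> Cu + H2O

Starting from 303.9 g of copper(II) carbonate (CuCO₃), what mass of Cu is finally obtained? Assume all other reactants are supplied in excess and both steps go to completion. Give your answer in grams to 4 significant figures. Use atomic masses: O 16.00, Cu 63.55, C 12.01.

M(CuCO3) = 63.55 + 12.01 + 3(16.00) = 123.56 g/mol.
M(Cu) = 63.55 g/mol.
n(CuCO3) = 303.90 / 123.56 = 2.4595 mol.
Step 1 gives a 1:1 ratio of CuCO3 to CuO, so n(CuO) = 2.4595 mol.
In step 2 the CuO:Cu ratio is 1:1, so n(Cu) = 2.4595 mol.
Mass of Cu = 2.4595 × 63.55 = 156.30 g.

156.3 g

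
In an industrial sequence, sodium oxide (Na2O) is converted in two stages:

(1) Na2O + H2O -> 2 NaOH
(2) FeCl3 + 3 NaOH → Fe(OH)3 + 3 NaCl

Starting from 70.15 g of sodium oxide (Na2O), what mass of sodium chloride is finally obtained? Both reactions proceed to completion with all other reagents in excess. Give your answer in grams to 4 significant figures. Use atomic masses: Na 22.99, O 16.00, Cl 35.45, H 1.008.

132.3 g

M(Na2O) = 2(22.99) + 16.00 = 61.98 g/mol.
M(NaCl) = 22.99 + 35.45 = 58.44 g/mol.
n(Na2O) = 70.150 / 61.98 = 1.1318 mol.
Step 1 gives a 1:2 ratio of Na2O to NaOH, so n(NaOH) = 2.2636 mol.
In step 2 the NaOH:NaCl ratio is 3:3, so n(NaCl) = 2.2636 mol.
Mass of NaCl = 2.2636 × 58.44 = 132.29 g.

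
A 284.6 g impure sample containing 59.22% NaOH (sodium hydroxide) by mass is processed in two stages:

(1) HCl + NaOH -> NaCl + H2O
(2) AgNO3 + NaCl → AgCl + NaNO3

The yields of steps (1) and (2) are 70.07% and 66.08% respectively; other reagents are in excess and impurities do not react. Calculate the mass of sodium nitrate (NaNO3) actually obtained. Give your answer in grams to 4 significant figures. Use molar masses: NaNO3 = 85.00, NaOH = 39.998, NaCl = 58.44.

Pure NaOH = 284.6 × 0.5922 = 168.54 g.
n(NaOH) = 168.54 / 39.998 = 4.2137 mol.
Step 1 (NaOH:NaCl = 1:1): theoretical n(NaCl) = 4.2137 mol; at 70.07% yield, n(NaCl) = 2.9525 mol.
Step 2 (NaCl:NaNO3 = 1:1): theoretical n(NaNO3) = 2.9525 mol, so theoretical mass = 2.9525 × 85.00 = 250.97 g.
At 66.08% yield, actual mass of NaNO3 = 250.97 × 0.6608 = 165.84 g.

165.8 g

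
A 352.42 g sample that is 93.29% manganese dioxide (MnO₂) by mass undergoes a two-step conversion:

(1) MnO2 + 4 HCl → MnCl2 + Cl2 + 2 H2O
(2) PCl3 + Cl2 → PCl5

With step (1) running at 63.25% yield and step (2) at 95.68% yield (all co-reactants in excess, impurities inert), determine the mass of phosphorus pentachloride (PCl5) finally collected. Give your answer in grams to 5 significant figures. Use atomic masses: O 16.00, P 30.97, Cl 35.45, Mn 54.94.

Pure MnO2 = 352.42 × 0.9329 = 328.773 g.
M(MnO2) = 54.94 + 2(16.00) = 86.94 g/mol.
M(PCl5) = 30.97 + 5(35.45) = 208.22 g/mol.
n(MnO2) = 328.773 / 86.94 = 3.78160 mol.
Step 1 (MnO2:Cl2 = 1:1): theoretical n(Cl2) = 3.78160 mol; at 63.25% yield, n(Cl2) = 2.39186 mol.
Step 2 (Cl2:PCl5 = 1:1): theoretical n(PCl5) = 2.39186 mol, so theoretical mass = 2.39186 × 208.22 = 498.034 g.
At 95.68% yield, actual mass of PCl5 = 498.034 × 0.9568 = 476.519 g.

476.52 g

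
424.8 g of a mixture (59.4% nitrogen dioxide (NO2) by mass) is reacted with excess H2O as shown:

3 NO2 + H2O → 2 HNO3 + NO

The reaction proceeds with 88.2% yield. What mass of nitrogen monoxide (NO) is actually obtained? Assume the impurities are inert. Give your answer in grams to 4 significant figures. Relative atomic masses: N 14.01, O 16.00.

48.39 g

Pure NO2 available = 424.8 g × 0.594 = 252.33 g.
M(NO2) = 14.01 + 2(16.00) = 46.01 g/mol.
M(NO) = 14.01 + 16.00 = 30.01 g/mol.
n(NO2) = 252.33 g / 46.01 g/mol = 5.4843 mol.
From the equation the NO2:NO mole ratio is 3:1, so n(NO) = 5.4843 × 1/3 = 1.8281 mol.
Mass of NO = 1.8281 mol × 30.01 g/mol = 54.861 g.
Actual mass collected = 54.861 g × 0.882 = 48.387 g.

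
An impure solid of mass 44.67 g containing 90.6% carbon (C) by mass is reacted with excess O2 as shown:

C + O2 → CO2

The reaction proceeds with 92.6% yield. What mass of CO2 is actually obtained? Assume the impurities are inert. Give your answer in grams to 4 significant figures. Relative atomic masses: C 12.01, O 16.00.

Pure C available = 44.67 g × 0.906 = 40.471 g.
M(C) = 12.01 g/mol.
M(CO2) = 12.01 + 2(16.00) = 44.01 g/mol.
n(C) = 40.471 g / 12.01 g/mol = 3.3698 mol.
From the equation the C:CO2 mole ratio is 1:1, so n(CO2) = 3.3698 × 1/1 = 3.3698 mol.
Mass of CO2 = 3.3698 mol × 44.01 g/mol = 148.30 g.
Actual mass collected = 148.30 g × 0.926 = 137.33 g.

137.3 g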